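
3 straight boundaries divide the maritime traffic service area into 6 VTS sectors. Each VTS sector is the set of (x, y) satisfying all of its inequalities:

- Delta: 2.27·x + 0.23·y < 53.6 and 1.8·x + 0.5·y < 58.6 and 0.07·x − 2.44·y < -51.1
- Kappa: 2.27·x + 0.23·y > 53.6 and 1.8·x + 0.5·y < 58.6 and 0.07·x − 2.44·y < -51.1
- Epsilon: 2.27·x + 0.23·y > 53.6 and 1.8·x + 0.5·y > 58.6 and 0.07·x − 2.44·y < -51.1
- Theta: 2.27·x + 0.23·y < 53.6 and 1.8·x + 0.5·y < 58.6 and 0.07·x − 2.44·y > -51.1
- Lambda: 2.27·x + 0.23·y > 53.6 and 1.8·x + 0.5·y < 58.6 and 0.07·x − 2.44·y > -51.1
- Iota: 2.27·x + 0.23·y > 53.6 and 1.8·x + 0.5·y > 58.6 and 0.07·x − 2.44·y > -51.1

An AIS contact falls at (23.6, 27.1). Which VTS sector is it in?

2.27·23.6 + 0.23·27.1 = 59.805, which is > 53.6
1.8·23.6 + 0.5·27.1 = 56.030, which is < 58.6
0.07·23.6 − 2.44·27.1 = -64.472, which is < -51.1
This sign pattern matches Kappa.

Kappa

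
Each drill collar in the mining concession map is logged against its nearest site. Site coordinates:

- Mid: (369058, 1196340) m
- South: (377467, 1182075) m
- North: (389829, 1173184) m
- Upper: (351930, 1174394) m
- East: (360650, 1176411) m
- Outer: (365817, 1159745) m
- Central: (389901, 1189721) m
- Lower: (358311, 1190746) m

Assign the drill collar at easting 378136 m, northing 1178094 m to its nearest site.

South

Squared distances to each site:
Mid: 415326600.000; South: 16295922.000; North: 160834349.000; Upper: 700444436.000; East: 308592685.000; Outer: 488443562.000; Central: 273602354.000; Lower: 553103729.000.
Minimum at South.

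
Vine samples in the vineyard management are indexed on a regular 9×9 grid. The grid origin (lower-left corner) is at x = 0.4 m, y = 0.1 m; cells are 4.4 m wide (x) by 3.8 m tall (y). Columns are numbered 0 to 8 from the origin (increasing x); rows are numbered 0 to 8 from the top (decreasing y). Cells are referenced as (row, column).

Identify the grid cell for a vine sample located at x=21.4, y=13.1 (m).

(5, 4)

Column index: ⌊(21.4 − 0.4) / 4.4⌋ = ⌊4.773⌋ = 4
Row offset from origin: ⌊(13.1 − 0.1) / 3.8⌋ = ⌊3.421⌋ = 3 → row 5 (counted from top)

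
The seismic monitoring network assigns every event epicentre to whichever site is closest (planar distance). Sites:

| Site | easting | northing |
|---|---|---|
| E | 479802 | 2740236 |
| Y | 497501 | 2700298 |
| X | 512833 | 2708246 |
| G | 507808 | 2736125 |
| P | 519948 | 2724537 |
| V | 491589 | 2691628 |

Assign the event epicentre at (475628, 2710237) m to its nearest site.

Squared distances to each site:
E: 917362277.000; Y: 577211850.000; X: 1388176106.000; G: 1705740944.000; P: 2168752400.000; V: 601048402.000.
Minimum at Y.

Y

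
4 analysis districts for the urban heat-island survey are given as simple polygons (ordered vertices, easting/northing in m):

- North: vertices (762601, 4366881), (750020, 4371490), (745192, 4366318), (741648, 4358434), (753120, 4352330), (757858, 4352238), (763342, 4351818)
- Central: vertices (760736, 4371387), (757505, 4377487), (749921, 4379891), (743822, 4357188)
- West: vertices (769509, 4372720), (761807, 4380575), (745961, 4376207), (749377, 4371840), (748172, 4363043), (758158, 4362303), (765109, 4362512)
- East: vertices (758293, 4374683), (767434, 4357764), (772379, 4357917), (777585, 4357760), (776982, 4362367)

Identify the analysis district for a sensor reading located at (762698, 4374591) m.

Cast a ray rightward from (762698, 4374591). For each polygon, the edges (by vertex number in listed order) whose endpoints lie on opposite sides of northing = 4374591, where each meets that height, and whether that is right or left of the point:
North: no edge straddles that height → 0 crossings.
Central: 1–2 at easting≈759038.9 (left), 3–4 at easting≈748497.2 (left) → 0 crossings.
West: 1–2 at easting≈767674.4 (right), 3–4 at easting≈747225.1 (left) → 1 crossing.
East: 1–2 at easting≈758342.7 (left), 5–1 at easting≈758432.6 (left) → 0 crossings.
Only West has an odd count, so the point is inside West.

West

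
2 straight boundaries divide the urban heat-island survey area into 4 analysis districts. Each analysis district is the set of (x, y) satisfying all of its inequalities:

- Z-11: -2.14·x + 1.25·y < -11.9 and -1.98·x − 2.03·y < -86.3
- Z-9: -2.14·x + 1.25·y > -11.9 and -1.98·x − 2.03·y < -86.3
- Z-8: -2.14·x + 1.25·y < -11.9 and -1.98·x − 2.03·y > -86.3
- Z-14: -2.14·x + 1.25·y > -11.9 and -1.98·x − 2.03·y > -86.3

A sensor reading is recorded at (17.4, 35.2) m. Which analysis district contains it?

-2.14·17.4 + 1.25·35.2 = 6.764, which is > -11.9
-1.98·17.4 − 2.03·35.2 = -105.908, which is < -86.3
This sign pattern matches Z-9.

Z-9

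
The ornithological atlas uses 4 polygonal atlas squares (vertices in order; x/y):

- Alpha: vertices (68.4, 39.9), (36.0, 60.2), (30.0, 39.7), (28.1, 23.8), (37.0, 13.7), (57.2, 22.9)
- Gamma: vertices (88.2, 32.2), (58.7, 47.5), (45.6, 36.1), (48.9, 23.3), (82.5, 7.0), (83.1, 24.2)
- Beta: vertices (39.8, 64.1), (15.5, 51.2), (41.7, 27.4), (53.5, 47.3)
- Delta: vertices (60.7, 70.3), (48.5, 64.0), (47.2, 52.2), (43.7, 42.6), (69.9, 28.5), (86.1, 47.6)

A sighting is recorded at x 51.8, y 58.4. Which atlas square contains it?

Delta

Cast a ray rightward from (51.8, 58.4). For each polygon, the edges (by vertex number in listed order) whose endpoints lie on opposite sides of y = 58.4, where each meets that height, and whether that is right or left of the point:
Alpha: 1–2 at x≈38.87 (left), 2–3 at x≈35.47 (left) → 0 crossings.
Gamma: no edge straddles that height → 0 crossings.
Beta: 1–2 at x≈29.06 (left), 4–1 at x≈44.45 (left) → 0 crossings.
Delta: 2–3 at x≈47.88 (left), 6–1 at x≈74.02 (right) → 1 crossing.
Only Delta has an odd count, so the point is inside Delta.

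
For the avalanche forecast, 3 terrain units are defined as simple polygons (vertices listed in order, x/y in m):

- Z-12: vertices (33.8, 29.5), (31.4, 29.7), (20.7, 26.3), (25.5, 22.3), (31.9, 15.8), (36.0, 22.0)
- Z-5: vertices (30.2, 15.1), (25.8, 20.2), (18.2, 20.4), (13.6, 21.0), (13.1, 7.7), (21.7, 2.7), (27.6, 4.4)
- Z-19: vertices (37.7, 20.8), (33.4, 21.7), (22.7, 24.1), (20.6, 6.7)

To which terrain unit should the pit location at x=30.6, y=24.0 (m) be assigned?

Z-12

Cast a ray rightward from (30.6, 24.0). For each polygon, the edges (by vertex number in listed order) whose endpoints lie on opposite sides of y = 24.0, where each meets that height, and whether that is right or left of the point:
Z-12: 3–4 at x≈23.46 (left), 6–1 at x≈35.41 (right) → 1 crossing.
Z-5: no edge straddles that height → 0 crossings.
Z-19: 2–3 at x≈23.15 (left), 3–4 at x≈22.69 (left) → 0 crossings.
Only Z-12 has an odd count, so the point is inside Z-12.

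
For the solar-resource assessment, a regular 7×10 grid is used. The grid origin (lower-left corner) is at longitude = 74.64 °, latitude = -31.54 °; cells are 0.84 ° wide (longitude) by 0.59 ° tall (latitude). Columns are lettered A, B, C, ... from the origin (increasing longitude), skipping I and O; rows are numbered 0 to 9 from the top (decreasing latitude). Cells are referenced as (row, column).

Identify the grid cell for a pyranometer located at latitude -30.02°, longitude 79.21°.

Column index: ⌊(79.21 − 74.64) / 0.84⌋ = ⌊5.440⌋ = 5 → column F
Row offset from origin: ⌊(-30.02 − -31.54) / 0.59⌋ = ⌊2.576⌋ = 2 → row 7 (counted from top)

(7, F)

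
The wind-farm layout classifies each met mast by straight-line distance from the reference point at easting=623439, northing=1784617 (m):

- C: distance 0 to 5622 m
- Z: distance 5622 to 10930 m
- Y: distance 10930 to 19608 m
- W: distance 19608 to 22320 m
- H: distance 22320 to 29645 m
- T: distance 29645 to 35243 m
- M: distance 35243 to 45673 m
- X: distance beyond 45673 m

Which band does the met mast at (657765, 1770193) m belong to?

Distance = √((657765−623439)² + (1770193−1784617)²) = √(1178274276.000 + 208051776.000) = 37233.400 m.
35243 ≤ 37233.400 < 45673 → M.

M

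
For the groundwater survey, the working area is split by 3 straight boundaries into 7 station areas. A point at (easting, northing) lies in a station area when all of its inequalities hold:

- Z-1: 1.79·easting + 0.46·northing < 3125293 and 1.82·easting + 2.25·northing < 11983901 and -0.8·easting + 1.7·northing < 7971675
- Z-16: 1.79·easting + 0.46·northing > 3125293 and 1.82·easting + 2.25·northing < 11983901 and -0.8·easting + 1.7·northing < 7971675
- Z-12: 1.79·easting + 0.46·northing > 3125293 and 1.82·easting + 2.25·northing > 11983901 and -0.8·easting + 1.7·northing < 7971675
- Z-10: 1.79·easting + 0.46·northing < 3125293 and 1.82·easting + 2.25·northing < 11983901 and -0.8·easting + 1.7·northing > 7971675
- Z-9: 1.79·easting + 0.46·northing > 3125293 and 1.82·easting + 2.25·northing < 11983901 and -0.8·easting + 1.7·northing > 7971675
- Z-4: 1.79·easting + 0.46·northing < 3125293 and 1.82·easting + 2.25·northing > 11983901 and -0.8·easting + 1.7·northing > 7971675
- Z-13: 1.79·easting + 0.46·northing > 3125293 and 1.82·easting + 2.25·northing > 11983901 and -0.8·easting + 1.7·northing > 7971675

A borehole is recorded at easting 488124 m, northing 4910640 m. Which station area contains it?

1.79·488124 + 0.46·4910640 = 3132636.360, which is > 3125293
1.82·488124 + 2.25·4910640 = 11937325.680, which is < 11983901
-0.8·488124 + 1.7·4910640 = 7957588.800, which is < 7971675
This sign pattern matches Z-16.

Z-16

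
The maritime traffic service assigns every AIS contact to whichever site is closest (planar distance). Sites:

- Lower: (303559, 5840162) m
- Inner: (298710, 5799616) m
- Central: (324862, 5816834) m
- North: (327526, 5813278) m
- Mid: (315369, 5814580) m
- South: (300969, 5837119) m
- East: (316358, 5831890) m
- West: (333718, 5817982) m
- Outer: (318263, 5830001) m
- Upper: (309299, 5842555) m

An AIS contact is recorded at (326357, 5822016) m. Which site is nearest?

Squared distances to each site:
Lower: 849026120.000; Inner: 1266116609.000; Central: 29088149.000; North: 77719205.000; Mid: 176030240.000; South: 872651153.000; East: 197475877.000; West: 70457477.000; Outer: 129273061.000; Upper: 712825885.000.
Minimum at Central.

Central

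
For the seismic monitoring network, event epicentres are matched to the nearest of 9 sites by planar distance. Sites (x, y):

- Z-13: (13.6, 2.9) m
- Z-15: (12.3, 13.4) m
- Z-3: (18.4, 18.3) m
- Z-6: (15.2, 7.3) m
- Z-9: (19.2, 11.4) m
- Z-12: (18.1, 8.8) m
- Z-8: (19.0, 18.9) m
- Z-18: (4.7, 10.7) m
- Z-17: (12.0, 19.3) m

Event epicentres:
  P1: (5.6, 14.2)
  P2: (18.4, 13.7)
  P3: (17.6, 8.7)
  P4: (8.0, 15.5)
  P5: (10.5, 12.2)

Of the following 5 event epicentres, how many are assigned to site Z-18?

P1 → Z-18
P2 → Z-9
P3 → Z-12
P4 → Z-15
P5 → Z-15
1 of the 5 goes to Z-18.

1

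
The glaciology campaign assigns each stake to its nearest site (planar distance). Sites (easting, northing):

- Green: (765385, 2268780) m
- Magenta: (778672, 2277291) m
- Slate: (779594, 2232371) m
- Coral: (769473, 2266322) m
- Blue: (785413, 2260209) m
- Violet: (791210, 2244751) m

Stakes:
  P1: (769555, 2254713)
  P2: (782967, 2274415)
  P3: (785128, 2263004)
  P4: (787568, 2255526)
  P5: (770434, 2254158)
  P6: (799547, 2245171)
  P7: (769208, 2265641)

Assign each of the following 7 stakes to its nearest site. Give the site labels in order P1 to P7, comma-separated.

P1 → Coral (d²=134775605.00)
P2 → Magenta (d²=26718401.00)
P3 → Blue (d²=7893250.00)
P4 → Blue (d²=26574514.00)
P5 → Coral (d²=148886417.00)
P6 → Violet (d²=69681969.00)
P7 → Coral (d²=533986.00)

Coral, Magenta, Blue, Blue, Coral, Violet, Coral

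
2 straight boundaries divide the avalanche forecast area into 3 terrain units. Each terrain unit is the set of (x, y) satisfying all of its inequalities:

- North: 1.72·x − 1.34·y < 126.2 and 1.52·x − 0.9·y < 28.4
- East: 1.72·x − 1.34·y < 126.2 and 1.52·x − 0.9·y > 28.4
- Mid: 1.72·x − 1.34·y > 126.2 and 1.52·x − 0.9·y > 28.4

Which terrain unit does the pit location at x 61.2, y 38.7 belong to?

East

1.72·61.2 − 1.34·38.7 = 53.406, which is < 126.2
1.52·61.2 − 0.9·38.7 = 58.194, which is > 28.4
This sign pattern matches East.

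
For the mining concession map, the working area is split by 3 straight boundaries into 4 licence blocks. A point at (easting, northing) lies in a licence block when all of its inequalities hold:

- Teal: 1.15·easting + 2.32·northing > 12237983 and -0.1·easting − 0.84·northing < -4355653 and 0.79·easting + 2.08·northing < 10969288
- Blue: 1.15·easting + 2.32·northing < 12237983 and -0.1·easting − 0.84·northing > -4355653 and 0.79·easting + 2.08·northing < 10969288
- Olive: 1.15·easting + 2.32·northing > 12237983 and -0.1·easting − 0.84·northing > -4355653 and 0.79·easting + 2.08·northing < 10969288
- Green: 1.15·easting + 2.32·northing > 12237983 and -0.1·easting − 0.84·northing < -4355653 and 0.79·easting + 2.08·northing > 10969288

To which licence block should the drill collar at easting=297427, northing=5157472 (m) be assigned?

1.15·297427 + 2.32·5157472 = 12307376.090, which is > 12237983
-0.1·297427 − 0.84·5157472 = -4362019.180, which is < -4355653
0.79·297427 + 2.08·5157472 = 10962509.090, which is < 10969288
This sign pattern matches Teal.

Teal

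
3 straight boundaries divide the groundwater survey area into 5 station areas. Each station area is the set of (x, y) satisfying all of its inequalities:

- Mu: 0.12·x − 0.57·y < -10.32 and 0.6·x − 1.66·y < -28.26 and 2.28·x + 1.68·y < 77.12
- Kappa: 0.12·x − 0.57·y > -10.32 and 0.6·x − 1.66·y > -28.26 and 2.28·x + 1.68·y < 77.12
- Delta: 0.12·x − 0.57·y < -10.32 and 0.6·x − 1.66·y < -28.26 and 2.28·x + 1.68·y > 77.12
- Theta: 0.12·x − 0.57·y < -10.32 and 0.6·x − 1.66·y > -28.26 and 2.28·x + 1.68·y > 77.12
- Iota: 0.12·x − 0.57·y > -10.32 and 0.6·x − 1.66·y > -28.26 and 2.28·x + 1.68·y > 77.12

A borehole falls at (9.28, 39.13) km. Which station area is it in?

0.12·9.28 − 0.57·39.13 = -21.191, which is < -10.32
0.6·9.28 − 1.66·39.13 = -59.388, which is < -28.26
2.28·9.28 + 1.68·39.13 = 86.897, which is > 77.12
This sign pattern matches Delta.

Delta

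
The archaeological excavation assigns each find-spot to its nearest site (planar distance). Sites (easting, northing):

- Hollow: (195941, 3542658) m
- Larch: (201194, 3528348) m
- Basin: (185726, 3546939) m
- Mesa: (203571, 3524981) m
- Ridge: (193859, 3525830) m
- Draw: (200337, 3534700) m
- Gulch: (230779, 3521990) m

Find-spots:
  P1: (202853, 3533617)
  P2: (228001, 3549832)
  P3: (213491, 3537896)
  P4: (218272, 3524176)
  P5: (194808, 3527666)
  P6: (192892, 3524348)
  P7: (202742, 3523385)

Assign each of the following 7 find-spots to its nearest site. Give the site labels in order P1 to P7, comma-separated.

Draw, Gulch, Draw, Gulch, Ridge, Ridge, Mesa

P1 → Draw (d²=7503145.00)
P2 → Gulch (d²=782894248.00)
P3 → Draw (d²=183242132.00)
P4 → Gulch (d²=161203645.00)
P5 → Ridge (d²=4271497.00)
P6 → Ridge (d²=3131413.00)
P7 → Mesa (d²=3234457.00)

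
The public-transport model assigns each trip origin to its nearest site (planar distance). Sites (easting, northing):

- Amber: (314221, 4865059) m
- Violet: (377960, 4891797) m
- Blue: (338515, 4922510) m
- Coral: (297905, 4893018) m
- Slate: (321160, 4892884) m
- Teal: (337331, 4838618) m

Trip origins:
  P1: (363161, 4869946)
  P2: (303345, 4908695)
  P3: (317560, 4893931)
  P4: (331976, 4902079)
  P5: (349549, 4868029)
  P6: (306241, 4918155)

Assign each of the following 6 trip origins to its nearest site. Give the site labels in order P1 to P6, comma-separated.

Violet, Coral, Slate, Slate, Teal, Coral

P1 → Violet (d²=696476602.00)
P2 → Coral (d²=275361929.00)
P3 → Slate (d²=14056209.00)
P4 → Slate (d²=201533881.00)
P5 → Teal (d²=1014286445.00)
P6 → Coral (d²=701357665.00)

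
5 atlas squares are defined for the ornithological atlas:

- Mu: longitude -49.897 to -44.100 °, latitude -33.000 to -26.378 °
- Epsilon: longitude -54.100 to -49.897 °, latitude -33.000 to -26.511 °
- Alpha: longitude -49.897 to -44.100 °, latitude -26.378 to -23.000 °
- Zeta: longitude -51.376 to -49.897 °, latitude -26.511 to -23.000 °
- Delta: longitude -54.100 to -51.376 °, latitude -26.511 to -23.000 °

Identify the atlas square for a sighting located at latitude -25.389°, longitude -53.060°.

The point has longitude = -53.060 and latitude = -25.389.
Only Delta satisfies -54.100 ≤ longitude ≤ -51.376 and -26.511 ≤ latitude ≤ -23.000.

Delta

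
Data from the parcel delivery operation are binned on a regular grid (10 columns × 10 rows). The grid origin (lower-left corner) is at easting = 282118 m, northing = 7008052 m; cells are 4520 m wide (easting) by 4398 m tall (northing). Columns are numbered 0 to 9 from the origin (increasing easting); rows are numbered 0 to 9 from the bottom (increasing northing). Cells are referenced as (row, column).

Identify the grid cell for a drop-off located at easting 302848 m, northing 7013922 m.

(1, 4)

Column index: ⌊(302848 − 282118) / 4520⌋ = ⌊4.586⌋ = 4
Row offset from origin: ⌊(7013922 − 7008052) / 4398⌋ = ⌊1.335⌋ = 1 → row 1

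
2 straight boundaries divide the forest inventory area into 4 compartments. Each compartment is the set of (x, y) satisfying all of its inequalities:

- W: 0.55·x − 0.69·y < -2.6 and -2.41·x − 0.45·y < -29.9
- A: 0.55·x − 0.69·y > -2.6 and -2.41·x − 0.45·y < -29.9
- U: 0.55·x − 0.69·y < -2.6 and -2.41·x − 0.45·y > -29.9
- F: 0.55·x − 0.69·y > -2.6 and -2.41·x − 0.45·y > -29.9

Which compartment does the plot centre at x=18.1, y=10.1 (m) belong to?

A

0.55·18.1 − 0.69·10.1 = 2.986, which is > -2.6
-2.41·18.1 − 0.45·10.1 = -48.166, which is < -29.9
This sign pattern matches A.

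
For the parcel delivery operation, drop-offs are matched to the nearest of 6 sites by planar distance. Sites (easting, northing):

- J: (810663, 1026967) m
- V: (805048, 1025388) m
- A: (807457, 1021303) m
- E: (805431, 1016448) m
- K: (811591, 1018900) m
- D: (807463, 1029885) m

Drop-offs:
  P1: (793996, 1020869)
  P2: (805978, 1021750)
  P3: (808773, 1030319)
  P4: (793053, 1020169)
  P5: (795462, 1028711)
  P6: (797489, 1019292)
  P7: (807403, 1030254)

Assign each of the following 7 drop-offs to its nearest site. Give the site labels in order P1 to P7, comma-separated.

P1 → V (d²=142568065.00)
P2 → A (d²=2387250.00)
P3 → D (d²=1904456.00)
P4 → E (d²=167060725.00)
P5 → V (d²=102933725.00)
P6 → E (d²=71163700.00)
P7 → D (d²=139761.00)

V, A, D, E, V, E, D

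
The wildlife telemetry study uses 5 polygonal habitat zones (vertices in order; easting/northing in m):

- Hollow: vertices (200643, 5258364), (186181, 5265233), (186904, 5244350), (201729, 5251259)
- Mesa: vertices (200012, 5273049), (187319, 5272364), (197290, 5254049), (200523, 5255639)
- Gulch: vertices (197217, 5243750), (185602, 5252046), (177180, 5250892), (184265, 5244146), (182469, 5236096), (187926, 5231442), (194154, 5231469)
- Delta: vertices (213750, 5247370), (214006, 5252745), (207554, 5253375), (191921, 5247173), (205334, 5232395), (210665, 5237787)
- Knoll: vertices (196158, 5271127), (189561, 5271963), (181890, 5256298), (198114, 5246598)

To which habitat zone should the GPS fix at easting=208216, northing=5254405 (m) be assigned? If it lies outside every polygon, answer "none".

none

Cast a ray rightward from (208216, 5254405). For each polygon, the edges (by vertex number in listed order) whose endpoints lie on opposite sides of northing = 5254405, where each meets that height, and whether that is right or left of the point:
Hollow: 2–3 at easting≈186555.9 (left), 4–1 at easting≈201248.1 (left) → 0 crossings.
Mesa: 2–3 at easting≈197096.2 (left), 3–4 at easting≈198013.9 (left) → 0 crossings.
Gulch: no edge straddles that height → 0 crossings.
Delta: no edge straddles that height → 0 crossings.
Knoll: 3–4 at easting≈185056.2 (left), 4–1 at easting≈197491.5 (left) → 0 crossings.
All counts are even, so the point lies outside every listed polygon.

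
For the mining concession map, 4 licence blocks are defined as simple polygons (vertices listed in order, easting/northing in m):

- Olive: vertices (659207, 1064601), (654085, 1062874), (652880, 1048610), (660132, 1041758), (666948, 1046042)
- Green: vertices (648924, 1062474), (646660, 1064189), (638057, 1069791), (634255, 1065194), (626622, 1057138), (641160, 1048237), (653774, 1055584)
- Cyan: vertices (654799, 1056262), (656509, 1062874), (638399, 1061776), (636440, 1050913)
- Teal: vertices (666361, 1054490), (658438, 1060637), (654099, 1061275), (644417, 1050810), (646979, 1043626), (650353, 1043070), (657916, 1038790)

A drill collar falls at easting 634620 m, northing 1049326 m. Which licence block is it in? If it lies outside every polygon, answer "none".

none

Cast a ray rightward from (634620, 1049326). For each polygon, the edges (by vertex number in listed order) whose endpoints lie on opposite sides of northing = 1049326, where each meets that height, and whether that is right or left of the point:
Olive: 2–3 at easting≈652940.5 (right), 5–1 at easting≈665578.2 (right) → 2 crossings.
Green: 5–6 at easting≈639381.3 (right), 6–7 at easting≈643029.7 (right) → 2 crossings.
Cyan: no edge straddles that height → 0 crossings.
Teal: 4–5 at easting≈644946.2 (right), 7–1 at easting≈663583.3 (right) → 2 crossings.
All counts are even, so the point lies outside every listed polygon.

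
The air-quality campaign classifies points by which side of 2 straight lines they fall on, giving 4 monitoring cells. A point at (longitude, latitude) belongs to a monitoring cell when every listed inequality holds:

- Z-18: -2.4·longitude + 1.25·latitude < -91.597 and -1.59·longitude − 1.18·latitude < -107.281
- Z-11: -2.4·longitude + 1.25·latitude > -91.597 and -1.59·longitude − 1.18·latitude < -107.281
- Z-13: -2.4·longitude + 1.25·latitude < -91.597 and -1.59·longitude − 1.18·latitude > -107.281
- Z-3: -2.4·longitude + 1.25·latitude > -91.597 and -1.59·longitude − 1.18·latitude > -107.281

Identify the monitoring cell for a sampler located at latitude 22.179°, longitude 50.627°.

-2.4·50.627 + 1.25·22.179 = -93.781, which is < -91.597
-1.59·50.627 − 1.18·22.179 = -106.668, which is > -107.281
This sign pattern matches Z-13.

Z-13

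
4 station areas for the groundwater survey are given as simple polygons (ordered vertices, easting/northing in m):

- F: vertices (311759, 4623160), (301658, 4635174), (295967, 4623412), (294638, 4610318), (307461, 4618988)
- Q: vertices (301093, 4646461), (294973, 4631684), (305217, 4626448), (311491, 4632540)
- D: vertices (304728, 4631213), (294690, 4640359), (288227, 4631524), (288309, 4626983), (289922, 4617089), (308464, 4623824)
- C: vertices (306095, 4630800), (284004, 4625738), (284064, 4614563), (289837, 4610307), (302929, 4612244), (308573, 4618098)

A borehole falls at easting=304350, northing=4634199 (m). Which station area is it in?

Cast a ray rightward from (304350, 4634199). For each polygon, the edges (by vertex number in listed order) whose endpoints lie on opposite sides of northing = 4634199, where each meets that height, and whether that is right or left of the point:
F: 1–2 at easting≈302477.7 (left), 2–3 at easting≈301186.2 (left) → 0 crossings.
Q: 1–2 at easting≈296014.6 (left), 4–1 at easting≈310251.8 (right) → 1 crossing.
D: 1–2 at easting≈301450.8 (left), 2–3 at easting≈290183.8 (left) → 0 crossings.
C: no edge straddles that height → 0 crossings.
Only Q has an odd count, so the point is inside Q.

Q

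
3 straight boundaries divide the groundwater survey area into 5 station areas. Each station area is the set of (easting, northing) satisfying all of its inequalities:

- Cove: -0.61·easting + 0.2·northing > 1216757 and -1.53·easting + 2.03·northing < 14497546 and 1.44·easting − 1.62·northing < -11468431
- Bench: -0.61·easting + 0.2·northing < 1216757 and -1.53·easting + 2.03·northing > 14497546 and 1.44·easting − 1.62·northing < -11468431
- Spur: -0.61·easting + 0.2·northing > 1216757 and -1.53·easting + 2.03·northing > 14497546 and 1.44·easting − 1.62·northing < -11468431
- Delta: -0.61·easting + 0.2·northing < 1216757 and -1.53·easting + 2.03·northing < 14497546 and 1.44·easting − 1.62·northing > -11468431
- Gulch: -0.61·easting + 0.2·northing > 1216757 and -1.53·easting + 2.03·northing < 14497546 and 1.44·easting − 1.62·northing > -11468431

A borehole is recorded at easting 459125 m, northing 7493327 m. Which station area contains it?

-0.61·459125 + 0.2·7493327 = 1218599.150, which is > 1216757
-1.53·459125 + 2.03·7493327 = 14508992.560, which is > 14497546
1.44·459125 − 1.62·7493327 = -11478049.740, which is < -11468431
This sign pattern matches Spur.

Spur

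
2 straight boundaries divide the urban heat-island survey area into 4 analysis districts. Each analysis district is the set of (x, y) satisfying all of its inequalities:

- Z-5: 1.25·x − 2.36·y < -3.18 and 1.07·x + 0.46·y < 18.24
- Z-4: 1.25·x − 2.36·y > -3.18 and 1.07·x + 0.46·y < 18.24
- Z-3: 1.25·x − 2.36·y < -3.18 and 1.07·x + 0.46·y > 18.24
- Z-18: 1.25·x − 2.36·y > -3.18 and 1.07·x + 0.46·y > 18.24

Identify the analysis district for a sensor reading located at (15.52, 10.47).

1.25·15.52 − 2.36·10.47 = -5.309, which is < -3.18
1.07·15.52 + 0.46·10.47 = 21.423, which is > 18.24
This sign pattern matches Z-3.

Z-3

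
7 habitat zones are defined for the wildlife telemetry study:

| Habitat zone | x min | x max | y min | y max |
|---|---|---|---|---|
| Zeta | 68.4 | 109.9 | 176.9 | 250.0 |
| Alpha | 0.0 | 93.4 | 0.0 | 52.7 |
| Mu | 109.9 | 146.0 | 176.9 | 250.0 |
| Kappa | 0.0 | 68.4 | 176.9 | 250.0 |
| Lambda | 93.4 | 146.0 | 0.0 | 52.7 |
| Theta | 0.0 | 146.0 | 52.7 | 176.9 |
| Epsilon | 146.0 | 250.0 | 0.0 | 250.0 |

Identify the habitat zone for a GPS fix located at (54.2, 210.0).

The point has x = 54.2 and y = 210.0.
Only Kappa satisfies 0.0 ≤ x ≤ 68.4 and 176.9 ≤ y ≤ 250.0.

Kappa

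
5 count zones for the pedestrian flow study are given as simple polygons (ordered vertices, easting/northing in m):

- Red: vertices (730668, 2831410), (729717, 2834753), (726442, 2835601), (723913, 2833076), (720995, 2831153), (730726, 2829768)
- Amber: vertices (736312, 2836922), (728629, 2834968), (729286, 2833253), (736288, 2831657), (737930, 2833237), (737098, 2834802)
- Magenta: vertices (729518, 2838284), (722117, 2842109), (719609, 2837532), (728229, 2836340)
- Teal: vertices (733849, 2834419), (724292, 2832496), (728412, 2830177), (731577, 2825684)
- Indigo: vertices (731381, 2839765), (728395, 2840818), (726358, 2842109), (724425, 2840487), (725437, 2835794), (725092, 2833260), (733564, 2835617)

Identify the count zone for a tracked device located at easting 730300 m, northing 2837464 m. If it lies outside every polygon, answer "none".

Cast a ray rightward from (730300, 2837464). For each polygon, the edges (by vertex number in listed order) whose endpoints lie on opposite sides of northing = 2837464, where each meets that height, and whether that is right or left of the point:
Red: no edge straddles that height → 0 crossings.
Amber: no edge straddles that height → 0 crossings.
Magenta: 3–4 at easting≈720100.7 (left), 4–1 at easting≈728974.3 (left) → 0 crossings.
Teal: no edge straddles that height → 0 crossings.
Indigo: 4–5 at easting≈725076.9 (left), 7–1 at easting≈732592.0 (right) → 1 crossing.
Only Indigo has an odd count, so the point is inside Indigo.

Indigo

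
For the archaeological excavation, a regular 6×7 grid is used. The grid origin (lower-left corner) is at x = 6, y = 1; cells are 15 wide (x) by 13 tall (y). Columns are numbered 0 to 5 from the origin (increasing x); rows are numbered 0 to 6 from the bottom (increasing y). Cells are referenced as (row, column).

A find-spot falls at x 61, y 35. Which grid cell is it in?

Column index: ⌊(61 − 6) / 15⌋ = ⌊3.667⌋ = 3
Row offset from origin: ⌊(35 − 1) / 13⌋ = ⌊2.615⌋ = 2 → row 2

(2, 3)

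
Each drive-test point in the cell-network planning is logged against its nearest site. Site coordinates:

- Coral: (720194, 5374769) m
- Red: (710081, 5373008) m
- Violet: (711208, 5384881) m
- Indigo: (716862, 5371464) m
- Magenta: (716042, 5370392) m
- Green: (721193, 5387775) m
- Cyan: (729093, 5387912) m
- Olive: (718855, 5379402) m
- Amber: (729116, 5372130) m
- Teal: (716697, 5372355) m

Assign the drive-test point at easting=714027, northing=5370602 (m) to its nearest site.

Magenta

Squared distances to each site:
Coral: 55395778.000; Red: 21359752.000; Violet: 211836602.000; Indigo: 8780269.000; Magenta: 4104325.000; Green: 346263485.000; Cyan: 526620456.000; Olive: 100749584.000; Amber: 230012705.000; Teal: 10201909.000.
Minimum at Magenta.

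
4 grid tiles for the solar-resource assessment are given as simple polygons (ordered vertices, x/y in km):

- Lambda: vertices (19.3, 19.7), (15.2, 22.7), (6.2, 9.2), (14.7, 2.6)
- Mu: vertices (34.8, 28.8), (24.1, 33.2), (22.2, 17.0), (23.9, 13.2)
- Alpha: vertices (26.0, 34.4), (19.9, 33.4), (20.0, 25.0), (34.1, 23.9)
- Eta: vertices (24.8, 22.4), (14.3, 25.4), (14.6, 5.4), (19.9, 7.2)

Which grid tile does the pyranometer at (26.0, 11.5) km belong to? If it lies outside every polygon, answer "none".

none

Cast a ray rightward from (26.0, 11.5). For each polygon, the edges (by vertex number in listed order) whose endpoints lie on opposite sides of y = 11.5, where each meets that height, and whether that is right or left of the point:
Lambda: 2–3 at x≈7.73 (left), 4–1 at x≈17.09 (left) → 0 crossings.
Mu: no edge straddles that height → 0 crossings.
Alpha: no edge straddles that height → 0 crossings.
Eta: 2–3 at x≈14.51 (left), 4–1 at x≈21.29 (left) → 0 crossings.
All counts are even, so the point lies outside every listed polygon.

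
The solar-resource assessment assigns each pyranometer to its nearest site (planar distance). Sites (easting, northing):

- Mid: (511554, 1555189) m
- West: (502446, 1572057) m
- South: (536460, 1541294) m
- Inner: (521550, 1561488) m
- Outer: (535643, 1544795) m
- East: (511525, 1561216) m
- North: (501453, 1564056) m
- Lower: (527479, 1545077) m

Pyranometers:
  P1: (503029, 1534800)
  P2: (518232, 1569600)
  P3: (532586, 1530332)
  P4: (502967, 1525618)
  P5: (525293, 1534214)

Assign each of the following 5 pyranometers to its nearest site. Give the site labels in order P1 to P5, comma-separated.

P1 → Mid (d²=488386946.00)
P2 → Inner (d²=76813668.00)
P3 → South (d²=135173320.00)
P4 → Mid (d²=948180610.00)
P5 → Lower (d²=122783365.00)

Mid, Inner, South, Mid, Lower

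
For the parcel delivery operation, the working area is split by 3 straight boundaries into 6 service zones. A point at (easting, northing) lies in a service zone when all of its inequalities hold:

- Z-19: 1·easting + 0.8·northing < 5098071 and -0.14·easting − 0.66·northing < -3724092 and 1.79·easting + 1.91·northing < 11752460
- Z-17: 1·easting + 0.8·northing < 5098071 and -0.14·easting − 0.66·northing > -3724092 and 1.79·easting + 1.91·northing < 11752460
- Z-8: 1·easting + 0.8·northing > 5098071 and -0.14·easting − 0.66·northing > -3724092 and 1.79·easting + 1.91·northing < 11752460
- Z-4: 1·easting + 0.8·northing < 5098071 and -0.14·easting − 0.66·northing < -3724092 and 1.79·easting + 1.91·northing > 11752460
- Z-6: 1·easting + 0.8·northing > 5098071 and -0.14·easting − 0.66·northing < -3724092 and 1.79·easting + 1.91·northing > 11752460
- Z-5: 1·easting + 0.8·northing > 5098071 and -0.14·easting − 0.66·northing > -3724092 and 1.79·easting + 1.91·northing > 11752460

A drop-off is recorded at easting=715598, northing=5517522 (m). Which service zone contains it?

Z-6

1·715598 + 0.8·5517522 = 5129615.600, which is > 5098071
-0.14·715598 − 0.66·5517522 = -3741748.240, which is < -3724092
1.79·715598 + 1.91·5517522 = 11819387.440, which is > 11752460
This sign pattern matches Z-6.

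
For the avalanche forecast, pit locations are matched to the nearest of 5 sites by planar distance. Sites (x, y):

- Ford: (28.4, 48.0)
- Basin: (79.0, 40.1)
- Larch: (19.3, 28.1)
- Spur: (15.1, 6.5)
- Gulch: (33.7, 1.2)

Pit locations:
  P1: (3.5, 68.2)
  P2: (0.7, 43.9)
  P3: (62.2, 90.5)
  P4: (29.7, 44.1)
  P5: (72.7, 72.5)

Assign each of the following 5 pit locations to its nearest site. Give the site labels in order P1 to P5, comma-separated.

P1 → Ford (d²=1028.05)
P2 → Larch (d²=595.60)
P3 → Basin (d²=2822.40)
P4 → Ford (d²=16.90)
P5 → Basin (d²=1089.45)

Ford, Larch, Basin, Ford, Basin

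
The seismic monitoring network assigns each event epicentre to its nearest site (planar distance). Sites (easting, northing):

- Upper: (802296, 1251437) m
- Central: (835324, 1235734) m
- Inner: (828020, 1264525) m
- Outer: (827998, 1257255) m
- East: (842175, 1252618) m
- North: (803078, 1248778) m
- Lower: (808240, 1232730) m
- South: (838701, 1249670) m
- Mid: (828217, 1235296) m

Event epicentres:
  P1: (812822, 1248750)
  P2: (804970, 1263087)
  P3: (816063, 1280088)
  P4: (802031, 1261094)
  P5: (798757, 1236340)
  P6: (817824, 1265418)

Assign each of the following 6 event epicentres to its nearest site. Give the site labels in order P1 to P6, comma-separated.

North, Upper, Inner, Upper, Lower, Inner

P1 → North (d²=94946320.00)
P2 → Upper (d²=142872776.00)
P3 → Inner (d²=385176818.00)
P4 → Upper (d²=93327874.00)
P5 → Lower (d²=102959389.00)
P6 → Inner (d²=104755865.00)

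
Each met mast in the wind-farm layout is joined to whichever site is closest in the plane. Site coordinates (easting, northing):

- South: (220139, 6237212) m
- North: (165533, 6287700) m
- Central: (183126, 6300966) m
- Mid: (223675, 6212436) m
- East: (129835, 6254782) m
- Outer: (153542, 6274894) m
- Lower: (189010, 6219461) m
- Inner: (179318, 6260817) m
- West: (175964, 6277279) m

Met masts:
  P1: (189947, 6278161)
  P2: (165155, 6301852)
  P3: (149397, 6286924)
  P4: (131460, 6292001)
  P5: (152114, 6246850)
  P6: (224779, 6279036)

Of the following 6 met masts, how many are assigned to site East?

P1 → West
P2 → North
P3 → Outer
P4 → Outer
P5 → East
P6 → South
1 of the 6 goes to East.

1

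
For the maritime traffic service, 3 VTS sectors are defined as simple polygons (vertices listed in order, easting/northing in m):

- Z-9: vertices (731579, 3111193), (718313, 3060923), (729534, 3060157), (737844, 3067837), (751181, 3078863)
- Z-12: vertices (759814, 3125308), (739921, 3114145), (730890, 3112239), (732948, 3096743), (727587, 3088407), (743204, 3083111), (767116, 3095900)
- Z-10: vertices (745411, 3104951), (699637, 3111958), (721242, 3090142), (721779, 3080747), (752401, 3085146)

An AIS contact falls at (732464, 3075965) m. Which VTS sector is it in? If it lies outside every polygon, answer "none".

Z-9

Cast a ray rightward from (732464, 3075965). For each polygon, the edges (by vertex number in listed order) whose endpoints lie on opposite sides of northing = 3075965, where each meets that height, and whether that is right or left of the point:
Z-9: 1–2 at easting≈722282.5 (left), 4–5 at easting≈747675.6 (right) → 1 crossing.
Z-12: no edge straddles that height → 0 crossings.
Z-10: no edge straddles that height → 0 crossings.
Only Z-9 has an odd count, so the point is inside Z-9.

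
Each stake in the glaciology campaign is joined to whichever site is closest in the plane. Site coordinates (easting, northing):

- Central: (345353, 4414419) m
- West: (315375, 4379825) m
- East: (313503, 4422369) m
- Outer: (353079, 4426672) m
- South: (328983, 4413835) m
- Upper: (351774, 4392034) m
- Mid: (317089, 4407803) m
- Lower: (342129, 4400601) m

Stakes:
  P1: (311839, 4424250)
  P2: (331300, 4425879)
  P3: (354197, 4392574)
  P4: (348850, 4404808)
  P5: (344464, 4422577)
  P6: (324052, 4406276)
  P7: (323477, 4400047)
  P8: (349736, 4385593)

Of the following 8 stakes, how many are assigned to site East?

1

P1 → East
P2 → South
P3 → Upper
P4 → Lower
P5 → Central
P6 → Mid
P7 → Mid
P8 → Upper
1 of the 8 goes to East.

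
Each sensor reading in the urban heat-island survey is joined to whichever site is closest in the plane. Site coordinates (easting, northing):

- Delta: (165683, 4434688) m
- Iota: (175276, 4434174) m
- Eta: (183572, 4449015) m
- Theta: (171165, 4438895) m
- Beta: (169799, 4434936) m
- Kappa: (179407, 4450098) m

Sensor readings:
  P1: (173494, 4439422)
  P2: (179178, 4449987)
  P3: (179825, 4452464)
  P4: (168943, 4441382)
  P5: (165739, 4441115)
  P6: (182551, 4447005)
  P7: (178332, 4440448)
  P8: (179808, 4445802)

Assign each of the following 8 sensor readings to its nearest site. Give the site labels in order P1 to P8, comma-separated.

Theta, Kappa, Kappa, Theta, Theta, Eta, Iota, Kappa

P1 → Theta (d²=5701970.00)
P2 → Kappa (d²=64762.00)
P3 → Kappa (d²=5772680.00)
P4 → Theta (d²=11122453.00)
P5 → Theta (d²=34369876.00)
P6 → Eta (d²=5082541.00)
P7 → Iota (d²=48702212.00)
P8 → Kappa (d²=18616417.00)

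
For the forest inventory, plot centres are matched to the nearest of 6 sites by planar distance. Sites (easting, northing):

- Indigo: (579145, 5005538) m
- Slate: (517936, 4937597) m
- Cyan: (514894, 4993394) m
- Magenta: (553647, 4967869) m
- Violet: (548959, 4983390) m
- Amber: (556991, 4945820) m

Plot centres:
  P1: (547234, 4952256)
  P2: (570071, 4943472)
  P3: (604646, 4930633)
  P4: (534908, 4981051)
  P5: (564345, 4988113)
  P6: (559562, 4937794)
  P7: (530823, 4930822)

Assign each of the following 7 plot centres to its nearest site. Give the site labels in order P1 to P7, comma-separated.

Amber, Amber, Amber, Violet, Violet, Amber, Slate

P1 → Amber (d²=136621145.00)
P2 → Amber (d²=176599504.00)
P3 → Amber (d²=2501643994.00)
P4 → Violet (d²=202901522.00)
P5 → Violet (d²=259035725.00)
P6 → Amber (d²=71026717.00)
P7 → Slate (d²=211975394.00)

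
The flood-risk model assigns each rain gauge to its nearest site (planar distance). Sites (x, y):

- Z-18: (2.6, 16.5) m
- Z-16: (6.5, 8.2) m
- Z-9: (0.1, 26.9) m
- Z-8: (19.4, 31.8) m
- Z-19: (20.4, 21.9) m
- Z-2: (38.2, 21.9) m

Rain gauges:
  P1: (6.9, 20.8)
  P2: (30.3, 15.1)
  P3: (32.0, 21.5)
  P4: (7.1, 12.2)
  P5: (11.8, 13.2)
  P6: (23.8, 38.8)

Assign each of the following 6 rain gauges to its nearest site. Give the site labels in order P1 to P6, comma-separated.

Z-18, Z-2, Z-2, Z-16, Z-16, Z-8

P1 → Z-18 (d²=36.98)
P2 → Z-2 (d²=108.65)
P3 → Z-2 (d²=38.60)
P4 → Z-16 (d²=16.36)
P5 → Z-16 (d²=53.09)
P6 → Z-8 (d²=68.36)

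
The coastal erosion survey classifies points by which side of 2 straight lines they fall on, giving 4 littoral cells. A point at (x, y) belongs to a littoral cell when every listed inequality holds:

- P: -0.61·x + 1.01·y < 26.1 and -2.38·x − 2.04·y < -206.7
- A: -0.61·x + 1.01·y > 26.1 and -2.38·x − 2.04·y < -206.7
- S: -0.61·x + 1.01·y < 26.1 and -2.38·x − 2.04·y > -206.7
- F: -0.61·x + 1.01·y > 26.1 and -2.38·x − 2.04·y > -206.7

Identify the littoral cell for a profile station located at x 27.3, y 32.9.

-0.61·27.3 + 1.01·32.9 = 16.576, which is < 26.1
-2.38·27.3 − 2.04·32.9 = -132.090, which is > -206.7
This sign pattern matches S.

S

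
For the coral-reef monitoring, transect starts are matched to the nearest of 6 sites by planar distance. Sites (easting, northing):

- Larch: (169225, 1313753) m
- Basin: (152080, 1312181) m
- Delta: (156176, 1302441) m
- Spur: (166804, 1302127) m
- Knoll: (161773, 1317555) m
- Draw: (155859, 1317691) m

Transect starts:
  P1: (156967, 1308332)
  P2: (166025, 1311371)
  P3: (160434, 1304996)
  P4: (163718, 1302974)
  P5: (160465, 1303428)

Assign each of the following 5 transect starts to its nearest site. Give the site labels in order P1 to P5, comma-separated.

P1 → Delta (d²=35329562.00)
P2 → Larch (d²=15913924.00)
P3 → Delta (d²=24658589.00)
P4 → Spur (d²=10240805.00)
P5 → Delta (d²=19369690.00)

Delta, Larch, Delta, Spur, Delta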